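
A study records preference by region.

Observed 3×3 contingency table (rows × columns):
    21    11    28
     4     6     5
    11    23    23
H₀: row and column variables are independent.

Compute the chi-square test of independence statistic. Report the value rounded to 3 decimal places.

test statistic = 8.451

Row totals [60, 15, 57], col totals [36, 40, 56], n=132
χ² = (21−16.36)²/16.36 + (11−18.18)²/18.18 + (28−25.45)²/25.45 + (4−4.09)²/4.09 + (6−4.55)²/4.55 + (5−6.36)²/6.36 + (11−15.55)²/15.55 + (23−17.27)²/17.27 + (23−24.18)²/24.18 = 8.4506
df = 4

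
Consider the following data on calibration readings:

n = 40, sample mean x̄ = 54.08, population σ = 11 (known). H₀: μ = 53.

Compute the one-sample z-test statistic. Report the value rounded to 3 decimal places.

SE = σ/√n = 11/√40 = 1.7393
z = (x̄−μ₀)/SE = (54.08−53)/1.7393 = 0.6210

test statistic = 0.621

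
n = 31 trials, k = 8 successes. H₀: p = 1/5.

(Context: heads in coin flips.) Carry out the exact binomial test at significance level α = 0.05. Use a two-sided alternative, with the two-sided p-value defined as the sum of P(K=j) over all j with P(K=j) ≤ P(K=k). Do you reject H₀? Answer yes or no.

reject H₀: no

Exact binomial: n=31, k=8, p₀=1/5=0.2000
P(X=j) = C(n,j)·p₀^j·(1−p₀)^(n−j); p = Σ P(X=j) over j with P(X=j) ≤ P(X=8)
p-value (two-sided) = 0.37698
At α=0.05: p ≥ α → fail to reject H₀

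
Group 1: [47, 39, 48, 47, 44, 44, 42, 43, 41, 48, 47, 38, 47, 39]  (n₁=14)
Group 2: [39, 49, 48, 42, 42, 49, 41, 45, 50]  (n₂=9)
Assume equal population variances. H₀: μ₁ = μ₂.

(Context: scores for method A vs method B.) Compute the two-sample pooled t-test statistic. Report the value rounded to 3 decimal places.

test statistic = -0.703

x̄₁=43.857, s₁=3.592, n₁=14
x̄₂=45.000, s₂=4.123, n₂=9
s_p² = [13·3.592² + 8·4.123²]/21 = 14.4626
SE = √(s_p²·(1/14+1/9)) = 1.6248
t = (43.857−45.000)/1.6248 = -0.7034
df = 21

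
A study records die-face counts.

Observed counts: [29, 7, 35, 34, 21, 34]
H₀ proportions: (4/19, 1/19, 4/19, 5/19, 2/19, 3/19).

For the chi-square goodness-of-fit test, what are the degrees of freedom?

df = k − 1 = 6 − 1 = 5

degrees of freedom = 5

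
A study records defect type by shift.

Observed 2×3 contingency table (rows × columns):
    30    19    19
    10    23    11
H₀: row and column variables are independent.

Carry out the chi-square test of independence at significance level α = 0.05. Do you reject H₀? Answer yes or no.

Row totals [68, 44], col totals [40, 42, 30], n=112
χ² = (30−24.29)²/24.29 + (19−25.50)²/25.50 + (19−18.21)²/18.21 + (10−15.71)²/15.71 + (23−16.50)²/16.50 + (11−11.79)²/11.79 = 7.7262
df = 2
p-value (upper-tail) = 0.02100
At α=0.05: p < α → reject H₀

reject H₀: yes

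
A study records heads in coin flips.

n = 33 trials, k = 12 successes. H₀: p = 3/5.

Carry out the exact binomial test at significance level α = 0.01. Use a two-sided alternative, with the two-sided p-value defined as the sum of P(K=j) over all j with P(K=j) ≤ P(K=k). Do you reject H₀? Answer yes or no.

reject H₀: yes

Exact binomial: n=33, k=12, p₀=3/5=0.6000
P(X=j) = C(n,j)·p₀^j·(1−p₀)^(n−j); p = Σ P(X=j) over j with P(X=j) ≤ P(X=12)
p-value (two-sided) = 0.00714
At α=0.01: p < α → reject H₀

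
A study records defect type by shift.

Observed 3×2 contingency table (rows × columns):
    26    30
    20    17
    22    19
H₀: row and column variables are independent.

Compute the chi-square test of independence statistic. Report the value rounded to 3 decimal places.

test statistic = 0.719

Row totals [56, 37, 41], col totals [68, 66], n=134
χ² = (26−28.42)²/28.42 + (30−27.58)²/27.58 + (20−18.78)²/18.78 + (17−18.22)²/18.22 + (22−20.81)²/20.81 + (19−20.19)²/20.19 = 0.7188
df = 2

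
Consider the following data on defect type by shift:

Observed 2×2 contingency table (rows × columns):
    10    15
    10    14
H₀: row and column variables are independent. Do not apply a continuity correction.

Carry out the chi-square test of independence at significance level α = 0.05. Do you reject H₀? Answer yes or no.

Row totals [25, 24], col totals [20, 29], n=49
χ² = (10−10.20)²/10.20 + (15−14.80)²/14.80 + (10−9.80)²/9.80 + (14−14.20)²/14.20 = 0.0141
df = 1
p-value (upper-tail) = 0.90554
At α=0.05: p ≥ α → fail to reject H₀

reject H₀: no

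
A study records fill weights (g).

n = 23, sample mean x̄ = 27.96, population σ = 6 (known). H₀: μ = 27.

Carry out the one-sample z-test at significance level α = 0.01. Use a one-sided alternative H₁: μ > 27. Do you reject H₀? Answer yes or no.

SE = σ/√n = 6/√23 = 1.2511
z = (x̄−μ₀)/SE = (27.96−27)/1.2511 = 0.7673
p-value (one-sided, H₁ greater) = 0.22144
At α=0.01: p ≥ α → fail to reject H₀

reject H₀: no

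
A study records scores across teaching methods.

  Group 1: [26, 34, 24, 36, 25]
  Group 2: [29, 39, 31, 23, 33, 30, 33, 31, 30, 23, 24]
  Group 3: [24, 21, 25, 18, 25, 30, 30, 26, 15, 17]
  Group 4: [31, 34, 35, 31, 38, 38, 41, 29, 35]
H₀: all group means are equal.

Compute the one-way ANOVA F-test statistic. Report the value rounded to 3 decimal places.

Group means [29.00, 29.64, 23.10, 34.67], grand mean 28.971
SSB = Σnᵢ(x̄ᵢ−x̄)² = 641.526; SSW = ΣΣ(x−x̄ᵢ)² = 725.445
MSB = 641.526/3 = 213.8420; MSW = 725.445/31 = 23.4015
F = MSB/MSW = 9.1380
df = (3, 31)

test statistic = 9.138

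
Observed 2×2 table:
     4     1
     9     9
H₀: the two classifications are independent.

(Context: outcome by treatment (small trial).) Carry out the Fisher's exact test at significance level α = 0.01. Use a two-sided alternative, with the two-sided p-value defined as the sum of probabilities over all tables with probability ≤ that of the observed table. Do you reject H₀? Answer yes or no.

reject H₀: no

Margins: r₁=5, r₂=18, c₁=13, c₂=10, n=23
p_obs = C(5,4)·C(18,9)/C(23,13); sum pmf over tables with pmf ≤ p_obs
p-value (two-sided) = 0.33936
At α=0.01: p ≥ α → fail to reject H₀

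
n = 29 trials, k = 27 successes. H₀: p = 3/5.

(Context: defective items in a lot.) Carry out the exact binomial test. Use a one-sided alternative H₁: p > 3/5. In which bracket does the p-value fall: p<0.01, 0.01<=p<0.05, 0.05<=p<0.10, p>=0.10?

Exact binomial: n=29, k=27, p₀=3/5=0.6000
P(X≥27) from Σ C(n,i)·p₀^i·(1−p₀)^(n−i)
p-value (one-sided, H₁ greater) = 0.00007
→ bracket: p<0.01

p-value bracket: p<0.01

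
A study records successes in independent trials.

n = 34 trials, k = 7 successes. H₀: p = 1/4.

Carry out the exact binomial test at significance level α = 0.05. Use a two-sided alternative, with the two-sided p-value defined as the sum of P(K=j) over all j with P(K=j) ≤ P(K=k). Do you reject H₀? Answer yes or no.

reject H₀: no

Exact binomial: n=34, k=7, p₀=1/4=0.2500
P(X=j) = C(n,j)·p₀^j·(1−p₀)^(n−j); p = Σ P(X=j) over j with P(X=j) ≤ P(X=7)
p-value (two-sided) = 0.69306
At α=0.05: p ≥ α → fail to reject H₀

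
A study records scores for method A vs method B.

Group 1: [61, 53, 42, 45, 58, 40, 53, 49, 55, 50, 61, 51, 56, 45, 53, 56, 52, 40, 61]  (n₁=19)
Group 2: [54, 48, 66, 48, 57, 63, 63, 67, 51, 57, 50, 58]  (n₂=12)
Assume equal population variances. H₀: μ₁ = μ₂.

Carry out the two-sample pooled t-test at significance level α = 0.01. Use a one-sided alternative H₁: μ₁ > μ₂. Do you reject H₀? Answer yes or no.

x̄₁=51.632, s₁=6.751, n₁=19
x̄₂=56.833, s₂=6.807, n₂=12
s_p² = [18·6.751² + 11·6.807²]/29 = 45.8651
SE = √(s_p²·(1/19+1/12)) = 2.4972
t = (51.632−56.833)/2.4972 = -2.0830
df = 29
p-value (one-sided, H₁ greater) = 0.97691
At α=0.01: p ≥ α → fail to reject H₀

reject H₀: no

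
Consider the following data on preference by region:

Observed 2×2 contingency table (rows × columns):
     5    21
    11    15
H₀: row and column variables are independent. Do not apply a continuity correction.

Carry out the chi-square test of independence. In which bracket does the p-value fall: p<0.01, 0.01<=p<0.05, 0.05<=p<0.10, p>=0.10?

p-value bracket: 0.05<=p<0.10

Row totals [26, 26], col totals [16, 36], n=52
χ² = (5−8.00)²/8.00 + (21−18.00)²/18.00 + (11−8.00)²/8.00 + (15−18.00)²/18.00 = 3.2500
df = 1
p-value (upper-tail) = 0.07142
→ bracket: 0.05<=p<0.10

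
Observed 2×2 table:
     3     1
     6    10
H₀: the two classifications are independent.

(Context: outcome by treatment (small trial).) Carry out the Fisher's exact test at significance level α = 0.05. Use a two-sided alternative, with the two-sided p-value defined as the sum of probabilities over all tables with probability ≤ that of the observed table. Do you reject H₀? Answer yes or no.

reject H₀: no

Margins: r₁=4, r₂=16, c₁=9, c₂=11, n=20
p_obs = C(4,3)·C(16,6)/C(20,9); sum pmf over tables with pmf ≤ p_obs
p-value (two-sided) = 0.28483
At α=0.05: p ≥ α → fail to reject H₀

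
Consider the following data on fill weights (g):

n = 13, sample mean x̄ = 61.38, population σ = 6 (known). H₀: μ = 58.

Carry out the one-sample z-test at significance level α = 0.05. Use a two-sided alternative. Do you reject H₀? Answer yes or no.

SE = σ/√n = 6/√13 = 1.6641
z = (x̄−μ₀)/SE = (61.38−58)/1.6641 = 2.0311
p-value (two-sided) = 0.04224
At α=0.05: p < α → reject H₀

reject H₀: yes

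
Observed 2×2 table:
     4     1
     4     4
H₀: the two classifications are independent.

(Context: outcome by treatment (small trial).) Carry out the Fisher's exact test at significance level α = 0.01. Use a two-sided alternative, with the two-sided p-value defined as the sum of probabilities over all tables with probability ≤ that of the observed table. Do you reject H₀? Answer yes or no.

Margins: r₁=5, r₂=8, c₁=8, c₂=5, n=13
p_obs = C(5,4)·C(8,4)/C(13,8); sum pmf over tables with pmf ≤ p_obs
p-value (two-sided) = 0.56488
At α=0.01: p ≥ α → fail to reject H₀

reject H₀: no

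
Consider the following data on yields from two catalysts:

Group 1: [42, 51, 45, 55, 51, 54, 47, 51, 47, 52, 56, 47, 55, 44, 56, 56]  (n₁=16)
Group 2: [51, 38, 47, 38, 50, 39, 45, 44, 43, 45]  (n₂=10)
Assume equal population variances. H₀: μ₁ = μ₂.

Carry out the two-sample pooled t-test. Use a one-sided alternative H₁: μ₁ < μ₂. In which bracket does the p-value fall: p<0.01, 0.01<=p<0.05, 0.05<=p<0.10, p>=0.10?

p-value bracket: p>=0.10

x̄₁=50.562, s₁=4.676, n₁=16
x̄₂=44.000, s₂=4.643, n₂=10
s_p² = [15·4.676² + 9·4.643²]/24 = 21.7474
SE = √(s_p²·(1/16+1/10)) = 1.8799
t = (50.562−44.000)/1.8799 = 3.4909
df = 24
p-value (one-sided, H₁ less) = 0.99906
→ bracket: p>=0.10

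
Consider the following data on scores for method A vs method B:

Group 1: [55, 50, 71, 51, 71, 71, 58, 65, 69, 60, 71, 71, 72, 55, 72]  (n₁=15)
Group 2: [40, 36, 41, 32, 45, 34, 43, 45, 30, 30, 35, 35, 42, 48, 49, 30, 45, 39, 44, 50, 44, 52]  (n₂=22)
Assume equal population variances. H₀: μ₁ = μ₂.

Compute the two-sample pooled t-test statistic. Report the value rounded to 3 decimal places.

x̄₁=64.133, s₁=8.357, n₁=15
x̄₂=40.409, s₂=6.808, n₂=22
s_p² = [14·8.357² + 21·6.808²]/35 = 55.7443
SE = √(s_p²·(1/15+1/22)) = 2.5000
t = (64.133−40.409)/2.5000 = 9.4896
df = 35

test statistic = 9.490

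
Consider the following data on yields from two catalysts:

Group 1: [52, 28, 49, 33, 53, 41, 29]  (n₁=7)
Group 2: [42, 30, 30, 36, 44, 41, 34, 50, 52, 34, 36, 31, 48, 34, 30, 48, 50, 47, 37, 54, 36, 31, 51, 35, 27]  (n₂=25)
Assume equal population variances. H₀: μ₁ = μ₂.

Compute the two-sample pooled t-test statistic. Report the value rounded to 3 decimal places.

x̄₁=40.714, s₁=10.843, n₁=7
x̄₂=39.520, s₂=8.352, n₂=25
s_p² = [6·10.843² + 24·8.352²]/30 = 79.3223
SE = √(s_p²·(1/7+1/25)) = 3.8085
t = (40.714−39.520)/3.8085 = 0.3136
df = 30

test statistic = 0.314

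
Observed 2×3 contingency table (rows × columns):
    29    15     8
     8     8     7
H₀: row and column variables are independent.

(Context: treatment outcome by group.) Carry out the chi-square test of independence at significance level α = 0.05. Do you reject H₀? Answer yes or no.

Row totals [52, 23], col totals [37, 23, 15], n=75
χ² = (29−25.65)²/25.65 + (15−15.95)²/15.95 + (8−10.40)²/10.40 + (8−11.35)²/11.35 + (8−7.05)²/7.05 + (7−4.60)²/4.60 = 3.4130
df = 2
p-value (upper-tail) = 0.18150
At α=0.05: p ≥ α → fail to reject H₀

reject H₀: no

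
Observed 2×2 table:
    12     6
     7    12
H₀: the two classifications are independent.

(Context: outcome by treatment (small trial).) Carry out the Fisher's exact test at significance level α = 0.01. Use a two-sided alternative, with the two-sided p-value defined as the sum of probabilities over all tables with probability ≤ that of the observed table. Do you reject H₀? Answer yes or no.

reject H₀: no

Margins: r₁=18, r₂=19, c₁=19, c₂=18, n=37
p_obs = C(18,12)·C(19,7)/C(37,19); sum pmf over tables with pmf ≤ p_obs
p-value (two-sided) = 0.10314
At α=0.01: p ≥ α → fail to reject H₀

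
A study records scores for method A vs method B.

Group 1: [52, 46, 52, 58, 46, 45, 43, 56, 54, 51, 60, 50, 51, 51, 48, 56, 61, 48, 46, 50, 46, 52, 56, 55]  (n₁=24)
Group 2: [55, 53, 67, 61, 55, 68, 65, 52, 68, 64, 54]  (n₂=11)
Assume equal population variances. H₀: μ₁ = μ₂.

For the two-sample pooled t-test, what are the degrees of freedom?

df = n₁ + n₂ − 2 = 24 + 11 − 2 = 33

degrees of freedom = 33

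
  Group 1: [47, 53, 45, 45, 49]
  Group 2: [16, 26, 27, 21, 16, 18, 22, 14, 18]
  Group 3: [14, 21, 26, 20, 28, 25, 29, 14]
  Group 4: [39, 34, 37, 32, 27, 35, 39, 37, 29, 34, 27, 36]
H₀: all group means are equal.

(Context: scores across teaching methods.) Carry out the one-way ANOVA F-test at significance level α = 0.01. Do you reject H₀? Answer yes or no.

Group means [47.80, 19.78, 22.12, 33.83], grand mean 29.412
SSB = Σnᵢ(x̄ᵢ−x̄)² = 3185.338; SSW = ΣΣ(x−x̄ᵢ)² = 652.897
MSB = 3185.338/3 = 1061.7794; MSW = 652.897/30 = 21.7632
F = MSB/MSW = 48.7877
df = (3, 30)
p-value (upper-tail) = 0.00000
At α=0.01: p < α → reject H₀

reject H₀: yes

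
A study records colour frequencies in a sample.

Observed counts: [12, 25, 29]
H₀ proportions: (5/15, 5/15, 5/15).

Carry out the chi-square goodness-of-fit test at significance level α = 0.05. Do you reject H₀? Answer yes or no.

n = 66; E_i = n·p_i = [22.00, 22.00, 22.00]
χ² = (12−22.00)²/22.00 + (25−22.00)²/22.00 + (29−22.00)²/22.00 = 7.1818
df = 2
p-value (upper-tail) = 0.02757
At α=0.05: p < α → reject H₀

reject H₀: yes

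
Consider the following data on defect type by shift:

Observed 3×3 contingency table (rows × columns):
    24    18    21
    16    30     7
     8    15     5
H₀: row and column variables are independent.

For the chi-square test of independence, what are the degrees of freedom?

degrees of freedom = 4

df = (r−1)(c−1) = (3−1)·(3−1) = 4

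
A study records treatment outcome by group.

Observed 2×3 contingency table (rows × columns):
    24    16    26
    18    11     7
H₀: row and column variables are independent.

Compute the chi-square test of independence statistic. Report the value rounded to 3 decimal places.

Row totals [66, 36], col totals [42, 27, 33], n=102
χ² = (24−27.18)²/27.18 + (16−17.47)²/17.47 + (26−21.35)²/21.35 + (18−14.82)²/14.82 + (11−9.53)²/9.53 + (7−11.65)²/11.65 = 4.2682
df = 2

test statistic = 4.268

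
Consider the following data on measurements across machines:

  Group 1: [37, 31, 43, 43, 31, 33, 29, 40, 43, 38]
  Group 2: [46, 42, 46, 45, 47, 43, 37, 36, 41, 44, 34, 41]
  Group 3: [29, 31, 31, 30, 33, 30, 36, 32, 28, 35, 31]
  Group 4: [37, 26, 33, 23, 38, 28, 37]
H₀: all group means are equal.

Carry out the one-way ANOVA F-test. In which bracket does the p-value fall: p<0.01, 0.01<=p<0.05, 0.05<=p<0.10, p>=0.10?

p-value bracket: p<0.01

Group means [36.80, 41.83, 31.45, 31.71], grand mean 35.950
SSB = Σnᵢ(x̄ᵢ−x̄)² = 770.477; SSW = ΣΣ(x−x̄ᵢ)² = 745.423
MSB = 770.477/3 = 256.8258; MSW = 745.423/36 = 20.7062
F = MSB/MSW = 12.4033
df = (3, 36)
p-value (upper-tail) = 0.00001
→ bracket: p<0.01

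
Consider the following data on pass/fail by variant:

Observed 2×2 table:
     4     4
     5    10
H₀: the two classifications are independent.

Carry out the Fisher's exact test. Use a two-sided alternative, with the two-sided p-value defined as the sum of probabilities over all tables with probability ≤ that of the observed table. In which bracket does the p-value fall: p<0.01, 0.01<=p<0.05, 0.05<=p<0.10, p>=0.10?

Margins: r₁=8, r₂=15, c₁=9, c₂=14, n=23
p_obs = C(8,4)·C(15,5)/C(23,9); sum pmf over tables with pmf ≤ p_obs
p-value (two-sided) = 0.65702
→ bracket: p>=0.10

p-value bracket: p>=0.10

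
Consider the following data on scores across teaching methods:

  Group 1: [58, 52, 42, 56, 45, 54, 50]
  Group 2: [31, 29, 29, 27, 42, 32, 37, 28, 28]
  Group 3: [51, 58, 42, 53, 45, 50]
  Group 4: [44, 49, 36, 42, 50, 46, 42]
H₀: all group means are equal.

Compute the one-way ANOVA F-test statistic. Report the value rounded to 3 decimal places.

Group means [51.00, 31.44, 49.83, 44.14], grand mean 43.034
SSB = Σnᵢ(x̄ᵢ−x̄)² = 1939.053; SSW = ΣΣ(x−x̄ᵢ)² = 699.913
MSB = 1939.053/3 = 646.3509; MSW = 699.913/25 = 27.9965
F = MSB/MSW = 23.0868
df = (3, 25)

test statistic = 23.087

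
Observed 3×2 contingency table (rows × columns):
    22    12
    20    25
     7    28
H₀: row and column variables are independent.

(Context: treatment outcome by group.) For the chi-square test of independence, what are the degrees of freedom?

degrees of freedom = 2

df = (r−1)(c−1) = (3−1)·(2−1) = 2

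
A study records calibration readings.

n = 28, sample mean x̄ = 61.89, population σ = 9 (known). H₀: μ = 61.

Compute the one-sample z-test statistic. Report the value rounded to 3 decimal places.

SE = σ/√n = 9/√28 = 1.7008
z = (x̄−μ₀)/SE = (61.89−61)/1.7008 = 0.5233

test statistic = 0.523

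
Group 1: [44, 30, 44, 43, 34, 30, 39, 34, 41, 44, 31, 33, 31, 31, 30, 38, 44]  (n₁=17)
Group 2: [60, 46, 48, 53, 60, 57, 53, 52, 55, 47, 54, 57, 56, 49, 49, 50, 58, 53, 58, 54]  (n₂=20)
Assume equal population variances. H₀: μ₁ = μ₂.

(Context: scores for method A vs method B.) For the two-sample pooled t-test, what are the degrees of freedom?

df = n₁ + n₂ − 2 = 17 + 20 − 2 = 35

degrees of freedom = 35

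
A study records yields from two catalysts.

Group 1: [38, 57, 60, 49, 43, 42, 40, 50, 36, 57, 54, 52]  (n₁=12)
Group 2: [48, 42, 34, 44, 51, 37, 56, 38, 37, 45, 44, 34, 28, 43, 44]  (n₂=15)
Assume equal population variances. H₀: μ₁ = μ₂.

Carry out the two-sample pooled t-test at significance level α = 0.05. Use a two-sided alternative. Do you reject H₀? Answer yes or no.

reject H₀: yes

x̄₁=48.167, s₁=8.156, n₁=12
x̄₂=41.667, s₂=7.188, n₂=15
s_p² = [11·8.156² + 14·7.188²]/25 = 58.2000
SE = √(s_p²·(1/12+1/15)) = 2.9547
t = (48.167−41.667)/2.9547 = 2.1999
df = 25
p-value (two-sided) = 0.03728
At α=0.05: p < α → reject H₀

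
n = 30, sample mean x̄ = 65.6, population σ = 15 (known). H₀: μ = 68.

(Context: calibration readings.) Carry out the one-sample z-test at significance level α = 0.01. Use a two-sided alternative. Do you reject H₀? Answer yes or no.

reject H₀: no

SE = σ/√n = 15/√30 = 2.7386
z = (x̄−μ₀)/SE = (65.6−68)/2.7386 = -0.8764
p-value (two-sided) = 0.38084
At α=0.01: p ≥ α → fail to reject H₀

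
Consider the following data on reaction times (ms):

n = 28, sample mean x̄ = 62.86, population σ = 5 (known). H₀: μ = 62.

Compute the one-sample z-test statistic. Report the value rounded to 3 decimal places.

test statistic = 0.910

SE = σ/√n = 5/√28 = 0.9449
z = (x̄−μ₀)/SE = (62.86−62)/0.9449 = 0.9101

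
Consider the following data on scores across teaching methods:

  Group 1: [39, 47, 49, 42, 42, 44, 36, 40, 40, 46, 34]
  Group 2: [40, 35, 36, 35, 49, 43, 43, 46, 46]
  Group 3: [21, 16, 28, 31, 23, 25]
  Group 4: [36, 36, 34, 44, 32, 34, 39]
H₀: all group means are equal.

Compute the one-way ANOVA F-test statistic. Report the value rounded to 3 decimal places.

test statistic = 20.914

Group means [41.73, 41.44, 24.00, 36.43], grand mean 37.303
SSB = Σnᵢ(x̄ᵢ−x̄)² = 1436.851; SSW = ΣΣ(x−x̄ᵢ)² = 664.118
MSB = 1436.851/3 = 478.9505; MSW = 664.118/29 = 22.9006
F = MSB/MSW = 20.9143
df = (3, 29)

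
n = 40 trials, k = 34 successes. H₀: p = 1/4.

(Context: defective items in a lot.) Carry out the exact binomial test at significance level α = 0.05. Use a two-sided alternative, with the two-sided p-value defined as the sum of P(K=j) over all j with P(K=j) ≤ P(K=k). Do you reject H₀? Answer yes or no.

reject H₀: yes

Exact binomial: n=40, k=34, p₀=1/4=0.2500
P(X=j) = C(n,j)·p₀^j·(1−p₀)^(n−j); p = Σ P(X=j) over j with P(X=j) ≤ P(X=34)
p-value (two-sided) = 0.00000
At α=0.05: p < α → reject H₀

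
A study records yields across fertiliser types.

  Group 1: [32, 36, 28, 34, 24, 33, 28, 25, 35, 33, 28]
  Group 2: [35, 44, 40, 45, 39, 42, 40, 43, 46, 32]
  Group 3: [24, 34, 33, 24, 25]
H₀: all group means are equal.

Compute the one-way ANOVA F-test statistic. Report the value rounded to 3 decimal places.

Group means [30.55, 40.60, 28.00], grand mean 33.923
SSB = Σnᵢ(x̄ᵢ−x̄)² = 746.719; SSW = ΣΣ(x−x̄ᵢ)² = 447.127
MSB = 746.719/2 = 373.3594; MSW = 447.127/23 = 19.4403
F = MSB/MSW = 19.2054
df = (2, 23)

test statistic = 19.205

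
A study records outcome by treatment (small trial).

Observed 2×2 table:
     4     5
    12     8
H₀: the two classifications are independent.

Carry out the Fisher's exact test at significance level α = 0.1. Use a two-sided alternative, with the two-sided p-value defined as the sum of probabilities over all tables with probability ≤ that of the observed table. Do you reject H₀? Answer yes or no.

Margins: r₁=9, r₂=20, c₁=16, c₂=13, n=29
p_obs = C(9,4)·C(20,12)/C(29,16); sum pmf over tables with pmf ≤ p_obs
p-value (two-sided) = 0.68816
At α=0.1: p ≥ α → fail to reject H₀

reject H₀: no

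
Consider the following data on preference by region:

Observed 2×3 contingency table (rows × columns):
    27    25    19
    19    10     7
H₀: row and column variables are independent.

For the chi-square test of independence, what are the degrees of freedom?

df = (r−1)(c−1) = (2−1)·(3−1) = 2

degrees of freedom = 2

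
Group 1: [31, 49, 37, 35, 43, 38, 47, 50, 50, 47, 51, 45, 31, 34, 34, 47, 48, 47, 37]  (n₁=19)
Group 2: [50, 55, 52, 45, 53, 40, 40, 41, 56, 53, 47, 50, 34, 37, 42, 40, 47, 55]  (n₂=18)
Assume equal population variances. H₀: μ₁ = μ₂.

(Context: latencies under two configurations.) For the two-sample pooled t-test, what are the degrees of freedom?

degrees of freedom = 35

df = n₁ + n₂ − 2 = 19 + 18 − 2 = 35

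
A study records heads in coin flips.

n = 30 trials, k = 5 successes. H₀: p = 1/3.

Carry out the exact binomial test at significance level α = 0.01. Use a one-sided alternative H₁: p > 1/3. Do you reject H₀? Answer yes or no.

reject H₀: no

Exact binomial: n=30, k=5, p₀=1/3=0.3333
P(X≥5) from Σ C(n,i)·p₀^i·(1−p₀)^(n−i)
p-value (one-sided, H₁ greater) = 0.98777
At α=0.01: p ≥ α → fail to reject H₀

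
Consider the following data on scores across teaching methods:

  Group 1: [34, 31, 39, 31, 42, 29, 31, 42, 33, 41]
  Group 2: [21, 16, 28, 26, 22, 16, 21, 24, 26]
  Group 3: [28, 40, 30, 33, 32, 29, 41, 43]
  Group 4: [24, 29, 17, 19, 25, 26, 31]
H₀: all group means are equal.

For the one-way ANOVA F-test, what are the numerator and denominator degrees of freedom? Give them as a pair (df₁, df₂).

degrees of freedom = [3, 30]

k = 4 groups, N = 34 total
df = (k−1, N−k) = (4−1, 34−4) = (3, 30)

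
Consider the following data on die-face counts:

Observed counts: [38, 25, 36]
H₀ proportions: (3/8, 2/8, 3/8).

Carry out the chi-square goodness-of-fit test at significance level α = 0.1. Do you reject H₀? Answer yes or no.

reject H₀: no

n = 99; E_i = n·p_i = [37.12, 24.75, 37.12]
χ² = (38−37.12)²/37.12 + (25−24.75)²/24.75 + (36−37.12)²/37.12 = 0.0572
df = 2
p-value (upper-tail) = 0.97179
At α=0.1: p ≥ α → fail to reject H₀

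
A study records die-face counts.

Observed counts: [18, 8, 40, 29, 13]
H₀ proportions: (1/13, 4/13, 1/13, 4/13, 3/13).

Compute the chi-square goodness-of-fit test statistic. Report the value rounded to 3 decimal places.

test statistic = 157.607

n = 108; E_i = n·p_i = [8.31, 33.23, 8.31, 33.23, 24.92]
χ² = (18−8.31)²/8.31 + (8−33.23)²/33.23 + (40−8.31)²/8.31 + (29−33.23)²/33.23 + (13−24.92)²/24.92 = 157.6073
df = 4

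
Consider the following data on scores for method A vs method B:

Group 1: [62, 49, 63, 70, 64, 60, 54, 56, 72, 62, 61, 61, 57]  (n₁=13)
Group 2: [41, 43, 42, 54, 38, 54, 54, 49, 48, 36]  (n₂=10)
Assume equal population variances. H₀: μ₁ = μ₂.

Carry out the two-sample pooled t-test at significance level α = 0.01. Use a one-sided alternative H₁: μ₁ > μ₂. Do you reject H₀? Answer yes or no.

x̄₁=60.846, s₁=6.135, n₁=13
x̄₂=45.900, s₂=6.822, n₂=10
s_p² = [12·6.135² + 9·6.822²]/21 = 41.4568
SE = √(s_p²·(1/13+1/10)) = 2.7083
t = (60.846−45.900)/2.7083 = 5.5187
df = 21
p-value (one-sided, H₁ greater) = 0.00001
At α=0.01: p < α → reject H₀

reject H₀: yes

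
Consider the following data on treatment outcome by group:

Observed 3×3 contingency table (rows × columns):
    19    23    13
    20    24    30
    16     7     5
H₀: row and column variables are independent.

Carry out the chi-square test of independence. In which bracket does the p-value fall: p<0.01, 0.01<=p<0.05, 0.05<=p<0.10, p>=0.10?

Row totals [55, 74, 28], col totals [55, 54, 48], n=157
χ² = (19−19.27)²/19.27 + (23−18.92)²/18.92 + (13−16.82)²/16.82 + (20−25.92)²/25.92 + (24−25.45)²/25.45 + (30−22.62)²/22.62 + (16−9.81)²/9.81 + (7−9.63)²/9.63 + (5−8.56)²/8.56 = 11.6986
df = 4
p-value (upper-tail) = 0.01974
→ bracket: 0.01<=p<0.05

p-value bracket: 0.01<=p<0.05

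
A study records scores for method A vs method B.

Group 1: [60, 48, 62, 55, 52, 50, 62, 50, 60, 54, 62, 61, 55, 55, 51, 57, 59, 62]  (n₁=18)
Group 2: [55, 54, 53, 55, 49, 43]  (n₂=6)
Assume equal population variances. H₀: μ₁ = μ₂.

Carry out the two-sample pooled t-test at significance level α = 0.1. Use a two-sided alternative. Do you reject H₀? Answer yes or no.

x̄₁=56.389, s₁=4.804, n₁=18
x̄₂=51.500, s₂=4.722, n₂=6
s_p² = [17·4.804² + 5·4.722²]/22 = 22.8990
SE = √(s_p²·(1/18+1/6)) = 2.2558
t = (56.389−51.500)/2.2558 = 2.1672
df = 22
p-value (two-sided) = 0.04131
At α=0.1: p < α → reject H₀

reject H₀: yes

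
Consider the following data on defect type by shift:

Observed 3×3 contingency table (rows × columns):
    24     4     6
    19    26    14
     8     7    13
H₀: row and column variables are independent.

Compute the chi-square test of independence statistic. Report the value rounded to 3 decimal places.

Row totals [34, 59, 28], col totals [51, 37, 33], n=121
χ² = (24−14.33)²/14.33 + (4−10.40)²/10.40 + (6−9.27)²/9.27 + (19−24.87)²/24.87 + (26−18.04)²/18.04 + (14−16.09)²/16.09 + (8−11.80)²/11.80 + (7−8.56)²/8.56 + (13−7.64)²/7.64 = 22.0591
df = 4

test statistic = 22.059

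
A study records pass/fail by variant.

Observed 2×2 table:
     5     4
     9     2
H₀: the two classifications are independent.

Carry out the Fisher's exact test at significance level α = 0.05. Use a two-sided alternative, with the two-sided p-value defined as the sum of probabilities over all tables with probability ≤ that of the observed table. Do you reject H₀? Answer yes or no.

reject H₀: no

Margins: r₁=9, r₂=11, c₁=14, c₂=6, n=20
p_obs = C(9,5)·C(11,9)/C(20,14); sum pmf over tables with pmf ≤ p_obs
p-value (two-sided) = 0.33591
At α=0.05: p ≥ α → fail to reject H₀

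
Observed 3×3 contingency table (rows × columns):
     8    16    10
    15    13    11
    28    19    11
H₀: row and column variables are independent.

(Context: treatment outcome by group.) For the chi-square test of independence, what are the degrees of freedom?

degrees of freedom = 4

df = (r−1)(c−1) = (3−1)·(3−1) = 4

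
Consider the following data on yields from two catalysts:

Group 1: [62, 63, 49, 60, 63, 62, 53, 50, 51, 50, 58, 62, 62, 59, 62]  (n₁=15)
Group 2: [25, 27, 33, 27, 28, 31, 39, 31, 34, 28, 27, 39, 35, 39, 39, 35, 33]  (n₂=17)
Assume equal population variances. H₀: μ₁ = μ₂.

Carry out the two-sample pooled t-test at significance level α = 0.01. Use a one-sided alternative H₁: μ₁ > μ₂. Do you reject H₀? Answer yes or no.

reject H₀: yes

x̄₁=57.733, s₁=5.457, n₁=15
x̄₂=32.353, s₂=4.847, n₂=17
s_p² = [14·5.457² + 16·4.847²]/30 = 26.4272
SE = √(s_p²·(1/15+1/17)) = 1.8211
t = (57.733−32.353)/1.8211 = 13.9370
df = 30
p-value (one-sided, H₁ greater) = 0.00000
At α=0.01: p < α → reject H₀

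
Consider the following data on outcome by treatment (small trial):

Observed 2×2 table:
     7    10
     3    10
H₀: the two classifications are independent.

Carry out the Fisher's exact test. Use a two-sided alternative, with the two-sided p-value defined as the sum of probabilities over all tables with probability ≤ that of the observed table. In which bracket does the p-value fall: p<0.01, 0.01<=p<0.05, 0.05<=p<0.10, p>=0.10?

p-value bracket: p>=0.10

Margins: r₁=17, r₂=13, c₁=10, c₂=20, n=30
p_obs = C(17,7)·C(13,3)/C(30,10); sum pmf over tables with pmf ≤ p_obs
p-value (two-sided) = 0.44041
→ bracket: p>=0.10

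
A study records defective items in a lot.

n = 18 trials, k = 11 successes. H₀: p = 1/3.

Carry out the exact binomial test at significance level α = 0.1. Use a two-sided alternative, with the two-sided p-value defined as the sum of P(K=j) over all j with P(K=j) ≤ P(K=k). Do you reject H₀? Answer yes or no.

Exact binomial: n=18, k=11, p₀=1/3=0.3333
P(X=j) = C(n,j)·p₀^j·(1−p₀)^(n−j); p = Σ P(X=j) over j with P(X=j) ≤ P(X=11)
p-value (two-sided) = 0.02120
At α=0.1: p < α → reject H₀

reject H₀: yes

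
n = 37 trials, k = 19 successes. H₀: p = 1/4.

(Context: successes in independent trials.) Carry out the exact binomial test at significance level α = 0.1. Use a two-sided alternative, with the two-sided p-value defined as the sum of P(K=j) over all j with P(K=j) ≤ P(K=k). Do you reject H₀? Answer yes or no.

Exact binomial: n=37, k=19, p₀=1/4=0.2500
P(X=j) = C(n,j)·p₀^j·(1−p₀)^(n−j); p = Σ P(X=j) over j with P(X=j) ≤ P(X=19)
p-value (two-sided) = 0.00083
At α=0.1: p < α → reject H₀

reject H₀: yes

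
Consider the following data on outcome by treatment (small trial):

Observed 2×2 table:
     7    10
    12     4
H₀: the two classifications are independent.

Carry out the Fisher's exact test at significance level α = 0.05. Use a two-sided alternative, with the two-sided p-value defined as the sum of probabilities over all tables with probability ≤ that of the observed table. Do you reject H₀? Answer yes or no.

Margins: r₁=17, r₂=16, c₁=19, c₂=14, n=33
p_obs = C(17,7)·C(16,12)/C(33,19); sum pmf over tables with pmf ≤ p_obs
p-value (two-sided) = 0.07986
At α=0.05: p ≥ α → fail to reject H₀

reject H₀: no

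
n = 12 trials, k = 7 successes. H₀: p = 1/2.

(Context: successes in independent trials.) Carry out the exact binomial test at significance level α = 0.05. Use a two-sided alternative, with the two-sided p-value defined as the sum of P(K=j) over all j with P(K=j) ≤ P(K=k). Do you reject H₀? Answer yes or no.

reject H₀: no

Exact binomial: n=12, k=7, p₀=1/2=0.5000
P(X=j) = C(n,j)·p₀^j·(1−p₀)^(n−j); p = Σ P(X=j) over j with P(X=j) ≤ P(X=7)
p-value (two-sided) = 0.77441
At α=0.05: p ≥ α → fail to reject H₀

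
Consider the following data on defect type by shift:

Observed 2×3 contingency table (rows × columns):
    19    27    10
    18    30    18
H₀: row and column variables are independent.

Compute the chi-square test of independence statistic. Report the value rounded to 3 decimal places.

test statistic = 1.662

Row totals [56, 66], col totals [37, 57, 28], n=122
χ² = (19−16.98)²/16.98 + (27−26.16)²/26.16 + (10−12.85)²/12.85 + (18−20.02)²/20.02 + (30−30.84)²/30.84 + (18−15.15)²/15.15 = 1.6621
df = 2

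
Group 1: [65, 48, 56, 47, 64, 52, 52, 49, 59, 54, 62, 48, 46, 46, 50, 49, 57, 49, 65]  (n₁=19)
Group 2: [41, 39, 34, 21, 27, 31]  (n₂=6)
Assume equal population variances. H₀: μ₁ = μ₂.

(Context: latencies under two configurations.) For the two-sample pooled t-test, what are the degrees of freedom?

degrees of freedom = 23

df = n₁ + n₂ − 2 = 19 + 6 − 2 = 23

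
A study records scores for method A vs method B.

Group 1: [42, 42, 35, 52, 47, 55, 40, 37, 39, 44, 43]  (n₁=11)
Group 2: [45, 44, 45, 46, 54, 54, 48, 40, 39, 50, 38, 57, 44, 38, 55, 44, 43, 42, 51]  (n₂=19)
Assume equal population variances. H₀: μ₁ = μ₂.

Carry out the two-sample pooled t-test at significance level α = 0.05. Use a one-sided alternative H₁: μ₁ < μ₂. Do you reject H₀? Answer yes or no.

reject H₀: no

x̄₁=43.273, s₁=6.068, n₁=11
x̄₂=46.158, s₂=5.900, n₂=19
s_p² = [10·6.068² + 18·5.900²]/28 = 35.5253
SE = √(s_p²·(1/11+1/19)) = 2.2582
t = (43.273−46.158)/2.2582 = -1.2777
df = 28
p-value (one-sided, H₁ less) = 0.10593
At α=0.05: p ≥ α → fail to reject H₀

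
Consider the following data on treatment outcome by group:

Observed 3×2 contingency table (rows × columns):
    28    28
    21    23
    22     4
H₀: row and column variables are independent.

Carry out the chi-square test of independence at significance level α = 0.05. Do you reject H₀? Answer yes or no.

reject H₀: yes

Row totals [56, 44, 26], col totals [71, 55], n=126
χ² = (28−31.56)²/31.56 + (28−24.44)²/24.44 + (21−24.79)²/24.79 + (23−19.21)²/19.21 + (22−14.65)²/14.65 + (4−11.35)²/11.35 = 10.6931
df = 2
p-value (upper-tail) = 0.00476
At α=0.05: p < α → reject H₀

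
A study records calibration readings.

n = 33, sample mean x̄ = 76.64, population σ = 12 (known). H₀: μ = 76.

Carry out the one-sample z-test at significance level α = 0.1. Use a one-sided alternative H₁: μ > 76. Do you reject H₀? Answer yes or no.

SE = σ/√n = 12/√33 = 2.0889
z = (x̄−μ₀)/SE = (76.64−76)/2.0889 = 0.3064
p-value (one-sided, H₁ greater) = 0.37966
At α=0.1: p ≥ α → fail to reject H₀

reject H₀: no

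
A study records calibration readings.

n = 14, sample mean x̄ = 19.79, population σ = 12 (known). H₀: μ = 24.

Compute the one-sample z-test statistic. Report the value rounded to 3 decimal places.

test statistic = -1.313

SE = σ/√n = 12/√14 = 3.2071
z = (x̄−μ₀)/SE = (19.79−24)/3.2071 = -1.3127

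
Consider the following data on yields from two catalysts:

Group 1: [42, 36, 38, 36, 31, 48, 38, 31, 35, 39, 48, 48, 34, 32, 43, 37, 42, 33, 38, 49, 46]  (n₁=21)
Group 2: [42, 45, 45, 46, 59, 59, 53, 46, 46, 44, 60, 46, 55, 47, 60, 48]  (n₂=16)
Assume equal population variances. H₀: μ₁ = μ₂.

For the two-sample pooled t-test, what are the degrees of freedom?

df = n₁ + n₂ − 2 = 21 + 16 − 2 = 35

degrees of freedom = 35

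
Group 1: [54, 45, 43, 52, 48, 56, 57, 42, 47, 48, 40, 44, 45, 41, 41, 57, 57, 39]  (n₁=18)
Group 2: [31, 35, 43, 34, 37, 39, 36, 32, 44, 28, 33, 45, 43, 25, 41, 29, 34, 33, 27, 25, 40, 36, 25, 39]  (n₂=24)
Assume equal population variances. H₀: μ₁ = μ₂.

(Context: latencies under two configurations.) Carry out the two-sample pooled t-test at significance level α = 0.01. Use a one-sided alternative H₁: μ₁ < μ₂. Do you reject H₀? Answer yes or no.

reject H₀: no

x̄₁=47.556, s₁=6.391, n₁=18
x̄₂=34.750, s₂=6.222, n₂=24
s_p² = [17·6.391² + 23·6.222²]/40 = 39.6236
SE = √(s_p²·(1/18+1/24)) = 1.9627
t = (47.556−34.750)/1.9627 = 6.5244
df = 40
p-value (one-sided, H₁ less) = 1.00000
At α=0.01: p ≥ α → fail to reject H₀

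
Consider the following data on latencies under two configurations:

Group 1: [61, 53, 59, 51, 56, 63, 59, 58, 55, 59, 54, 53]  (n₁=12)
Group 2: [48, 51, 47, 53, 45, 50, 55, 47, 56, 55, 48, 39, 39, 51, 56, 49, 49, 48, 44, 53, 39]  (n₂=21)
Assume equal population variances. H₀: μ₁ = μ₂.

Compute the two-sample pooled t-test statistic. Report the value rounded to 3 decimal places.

test statistic = 4.678

x̄₁=56.750, s₁=3.646, n₁=12
x̄₂=48.667, s₂=5.295, n₂=21
s_p² = [11·3.646² + 20·5.295²]/31 = 22.8038
SE = √(s_p²·(1/12+1/21)) = 1.7281
t = (56.750−48.667)/1.7281 = 4.6777
df = 31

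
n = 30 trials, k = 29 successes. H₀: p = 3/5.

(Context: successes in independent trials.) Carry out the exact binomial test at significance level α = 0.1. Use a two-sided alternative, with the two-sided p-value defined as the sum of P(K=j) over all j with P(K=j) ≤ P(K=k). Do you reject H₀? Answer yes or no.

reject H₀: yes

Exact binomial: n=30, k=29, p₀=3/5=0.6000
P(X=j) = C(n,j)·p₀^j·(1−p₀)^(n−j); p = Σ P(X=j) over j with P(X=j) ≤ P(X=29)
p-value (two-sided) = 0.00001
At α=0.1: p < α → reject H₀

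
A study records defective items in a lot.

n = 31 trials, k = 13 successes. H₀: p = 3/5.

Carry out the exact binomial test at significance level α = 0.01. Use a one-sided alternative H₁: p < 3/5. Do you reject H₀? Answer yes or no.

Exact binomial: n=31, k=13, p₀=3/5=0.6000
P(X≤13) from Σ C(n,i)·p₀^i·(1−p₀)^(n−i)
p-value (one-sided, H₁ less) = 0.03199
At α=0.01: p ≥ α → fail to reject H₀

reject H₀: no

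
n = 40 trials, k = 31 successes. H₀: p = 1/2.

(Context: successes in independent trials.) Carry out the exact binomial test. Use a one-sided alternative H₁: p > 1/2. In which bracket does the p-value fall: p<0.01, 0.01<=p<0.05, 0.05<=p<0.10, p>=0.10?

Exact binomial: n=40, k=31, p₀=1/2=0.5000
P(X≥31) from Σ C(n,i)·p₀^i·(1−p₀)^(n−i)
p-value (one-sided, H₁ greater) = 0.00034
→ bracket: p<0.01

p-value bracket: p<0.01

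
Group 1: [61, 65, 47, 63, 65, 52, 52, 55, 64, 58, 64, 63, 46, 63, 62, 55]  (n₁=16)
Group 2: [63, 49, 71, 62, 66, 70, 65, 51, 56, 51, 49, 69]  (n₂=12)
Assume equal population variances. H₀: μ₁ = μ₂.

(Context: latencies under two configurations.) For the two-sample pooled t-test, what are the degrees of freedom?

df = n₁ + n₂ − 2 = 16 + 12 − 2 = 26

degrees of freedom = 26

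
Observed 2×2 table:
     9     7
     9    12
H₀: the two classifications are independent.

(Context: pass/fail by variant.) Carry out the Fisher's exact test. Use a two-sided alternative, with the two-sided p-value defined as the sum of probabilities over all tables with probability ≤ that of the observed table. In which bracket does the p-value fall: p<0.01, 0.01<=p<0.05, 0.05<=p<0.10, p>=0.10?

p-value bracket: p>=0.10

Margins: r₁=16, r₂=21, c₁=18, c₂=19, n=37
p_obs = C(16,9)·C(21,9)/C(37,18); sum pmf over tables with pmf ≤ p_obs
p-value (two-sided) = 0.51481
→ bracket: p>=0.10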